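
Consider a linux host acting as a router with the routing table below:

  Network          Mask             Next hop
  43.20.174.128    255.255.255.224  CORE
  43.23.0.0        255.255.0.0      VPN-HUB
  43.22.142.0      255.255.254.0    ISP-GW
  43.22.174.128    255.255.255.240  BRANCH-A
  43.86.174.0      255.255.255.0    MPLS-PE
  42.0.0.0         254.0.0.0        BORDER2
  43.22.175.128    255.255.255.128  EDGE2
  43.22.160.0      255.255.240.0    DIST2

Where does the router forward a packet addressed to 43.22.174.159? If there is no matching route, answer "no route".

DIST2

Routes whose prefix contains 43.22.174.159:
  42.0.0.0/7 (42.0.0.0 - 43.255.255.255) -> BORDER2
  43.22.160.0/20 (43.22.160.0 - 43.22.175.255) -> DIST2
More-specific entries that do NOT match:
  43.22.174.128/28 (43.22.174.128 - 43.22.174.143) does not contain 43.22.174.159
  43.20.174.128/27 (43.20.174.128 - 43.20.174.159) does not contain 43.22.174.159
  43.22.175.128/25 (43.22.175.128 - 43.22.175.255) does not contain 43.22.174.159
  43.86.174.0/24 (43.86.174.0 - 43.86.174.255) does not contain 43.22.174.159
  43.22.142.0/23 (43.22.142.0 - 43.22.143.255) does not contain 43.22.174.159
Longest matching prefix is /20 -> next hop DIST2.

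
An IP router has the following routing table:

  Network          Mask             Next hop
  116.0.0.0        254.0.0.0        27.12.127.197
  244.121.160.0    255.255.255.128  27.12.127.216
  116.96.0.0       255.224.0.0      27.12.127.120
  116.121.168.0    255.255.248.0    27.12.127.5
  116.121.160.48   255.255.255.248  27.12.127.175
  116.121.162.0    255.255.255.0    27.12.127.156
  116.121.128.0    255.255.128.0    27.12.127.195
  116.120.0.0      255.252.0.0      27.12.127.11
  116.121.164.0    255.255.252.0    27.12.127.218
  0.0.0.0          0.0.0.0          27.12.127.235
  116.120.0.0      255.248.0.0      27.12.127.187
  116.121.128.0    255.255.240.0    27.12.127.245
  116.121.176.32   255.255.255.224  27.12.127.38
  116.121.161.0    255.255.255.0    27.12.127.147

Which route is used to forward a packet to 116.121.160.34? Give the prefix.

116.121.128.0/17

Entries matching 116.121.160.34:
  0.0.0.0/0 (default, matches everything)
  116.0.0.0/7 (116.0.0.0 - 117.255.255.255)
  116.96.0.0/11 (116.96.0.0 - 116.127.255.255)
  116.120.0.0/13 (116.120.0.0 - 116.127.255.255)
  116.120.0.0/14 (116.120.0.0 - 116.123.255.255)
  116.121.128.0/17 (116.121.128.0 - 116.121.255.255)
Most specific is 116.121.128.0/17.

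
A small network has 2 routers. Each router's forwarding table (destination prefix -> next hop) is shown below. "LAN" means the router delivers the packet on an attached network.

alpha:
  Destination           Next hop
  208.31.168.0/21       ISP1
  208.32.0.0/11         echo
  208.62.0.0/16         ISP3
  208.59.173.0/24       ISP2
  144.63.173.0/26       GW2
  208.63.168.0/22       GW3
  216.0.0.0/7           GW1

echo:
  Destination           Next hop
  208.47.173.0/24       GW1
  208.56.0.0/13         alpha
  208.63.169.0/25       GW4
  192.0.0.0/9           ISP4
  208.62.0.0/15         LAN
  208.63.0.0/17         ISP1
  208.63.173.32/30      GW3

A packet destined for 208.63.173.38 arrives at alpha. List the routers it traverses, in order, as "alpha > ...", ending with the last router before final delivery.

alpha > echo

At alpha: longest match for 208.63.173.38 is 208.32.0.0/11 -> echo
At echo: longest match for 208.63.173.38 is 208.62.0.0/15 -> LAN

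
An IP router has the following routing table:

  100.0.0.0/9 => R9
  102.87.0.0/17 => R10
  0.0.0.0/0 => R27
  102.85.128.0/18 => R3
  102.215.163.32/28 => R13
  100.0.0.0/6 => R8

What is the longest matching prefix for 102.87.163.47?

Entries matching 102.87.163.47:
  0.0.0.0/0 (default, matches everything)
  100.0.0.0/6 (100.0.0.0 - 103.255.255.255)
Most specific is 100.0.0.0/6.

100.0.0.0/6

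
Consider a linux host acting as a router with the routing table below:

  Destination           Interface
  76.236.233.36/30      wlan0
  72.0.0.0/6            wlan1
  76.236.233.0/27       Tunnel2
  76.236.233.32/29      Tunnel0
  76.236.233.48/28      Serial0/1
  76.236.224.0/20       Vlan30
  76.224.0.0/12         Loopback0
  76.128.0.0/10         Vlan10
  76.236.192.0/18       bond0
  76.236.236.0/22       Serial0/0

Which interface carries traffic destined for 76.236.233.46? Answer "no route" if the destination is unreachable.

Vlan30

Routes whose prefix contains 76.236.233.46:
  76.224.0.0/12 (76.224.0.0 - 76.239.255.255) -> Loopback0
  76.236.192.0/18 (76.236.192.0 - 76.236.255.255) -> bond0
  76.236.224.0/20 (76.236.224.0 - 76.236.239.255) -> Vlan30
More-specific entries that do NOT match:
  76.236.233.36/30 (76.236.233.36 - 76.236.233.39) does not contain 76.236.233.46
  76.236.233.32/29 (76.236.233.32 - 76.236.233.39) does not contain 76.236.233.46
  76.236.233.48/28 (76.236.233.48 - 76.236.233.63) does not contain 76.236.233.46
  76.236.233.0/27 (76.236.233.0 - 76.236.233.31) does not contain 76.236.233.46
  76.236.236.0/22 (76.236.236.0 - 76.236.239.255) does not contain 76.236.233.46
Longest matching prefix is /20 -> interface Vlan30.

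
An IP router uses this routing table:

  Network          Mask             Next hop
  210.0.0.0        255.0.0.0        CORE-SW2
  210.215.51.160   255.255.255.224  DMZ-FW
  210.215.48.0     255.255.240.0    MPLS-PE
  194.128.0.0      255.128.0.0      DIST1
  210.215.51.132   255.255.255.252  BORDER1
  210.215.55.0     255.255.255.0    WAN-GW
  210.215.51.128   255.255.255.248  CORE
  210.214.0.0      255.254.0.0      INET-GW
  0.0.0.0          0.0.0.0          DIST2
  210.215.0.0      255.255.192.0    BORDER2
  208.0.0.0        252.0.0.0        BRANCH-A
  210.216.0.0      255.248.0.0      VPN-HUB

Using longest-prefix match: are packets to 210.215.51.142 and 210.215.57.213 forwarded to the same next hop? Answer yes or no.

210.215.51.142: longest match 210.215.48.0/20 -> MPLS-PE
210.215.57.213: longest match 210.215.48.0/20 -> MPLS-PE

yes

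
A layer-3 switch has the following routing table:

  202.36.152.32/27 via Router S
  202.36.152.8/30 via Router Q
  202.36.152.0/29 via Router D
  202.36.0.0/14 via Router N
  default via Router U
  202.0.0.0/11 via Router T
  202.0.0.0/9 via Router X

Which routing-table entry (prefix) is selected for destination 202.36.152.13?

202.36.0.0/14

Entries matching 202.36.152.13:
  0.0.0.0/0 (default, matches everything)
  202.0.0.0/9 (202.0.0.0 - 202.127.255.255)
  202.36.0.0/14 (202.36.0.0 - 202.39.255.255)
Most specific is 202.36.0.0/14.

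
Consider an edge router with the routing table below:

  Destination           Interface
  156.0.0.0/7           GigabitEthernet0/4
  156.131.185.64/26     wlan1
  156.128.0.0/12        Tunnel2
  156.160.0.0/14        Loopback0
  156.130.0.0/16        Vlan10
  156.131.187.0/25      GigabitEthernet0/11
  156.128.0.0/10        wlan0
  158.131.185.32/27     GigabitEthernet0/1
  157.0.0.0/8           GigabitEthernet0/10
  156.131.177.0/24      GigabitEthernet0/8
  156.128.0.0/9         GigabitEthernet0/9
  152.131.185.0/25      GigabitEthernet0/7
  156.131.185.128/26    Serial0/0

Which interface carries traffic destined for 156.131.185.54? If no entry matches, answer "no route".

Tunnel2

Routes whose prefix contains 156.131.185.54:
  156.0.0.0/7 (156.0.0.0 - 157.255.255.255) -> GigabitEthernet0/4
  156.128.0.0/9 (156.128.0.0 - 156.255.255.255) -> GigabitEthernet0/9
  156.128.0.0/10 (156.128.0.0 - 156.191.255.255) -> wlan0
  156.128.0.0/12 (156.128.0.0 - 156.143.255.255) -> Tunnel2
More-specific entries that do NOT match:
  158.131.185.32/27 (158.131.185.32 - 158.131.185.63) does not contain 156.131.185.54
  156.131.185.64/26 (156.131.185.64 - 156.131.185.127) does not contain 156.131.185.54
  156.131.185.128/26 (156.131.185.128 - 156.131.185.191) does not contain 156.131.185.54
  156.131.187.0/25 (156.131.187.0 - 156.131.187.127) does not contain 156.131.185.54
  152.131.185.0/25 (152.131.185.0 - 152.131.185.127) does not contain 156.131.185.54
  156.131.177.0/24 (156.131.177.0 - 156.131.177.255) does not contain 156.131.185.54
  156.130.0.0/16 (156.130.0.0 - 156.130.255.255) does not contain 156.131.185.54
  156.160.0.0/14 (156.160.0.0 - 156.163.255.255) does not contain 156.131.185.54
Longest matching prefix is /12 -> interface Tunnel2.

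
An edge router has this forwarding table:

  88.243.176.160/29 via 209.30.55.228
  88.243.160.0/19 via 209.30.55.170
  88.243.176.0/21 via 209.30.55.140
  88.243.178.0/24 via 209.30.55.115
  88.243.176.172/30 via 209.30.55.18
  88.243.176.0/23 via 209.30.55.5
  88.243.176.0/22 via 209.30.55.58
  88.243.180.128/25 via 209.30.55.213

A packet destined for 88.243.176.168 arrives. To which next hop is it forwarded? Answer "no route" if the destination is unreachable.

209.30.55.5

Routes whose prefix contains 88.243.176.168:
  88.243.160.0/19 (88.243.160.0 - 88.243.191.255) -> 209.30.55.170
  88.243.176.0/21 (88.243.176.0 - 88.243.183.255) -> 209.30.55.140
  88.243.176.0/22 (88.243.176.0 - 88.243.179.255) -> 209.30.55.58
  88.243.176.0/23 (88.243.176.0 - 88.243.177.255) -> 209.30.55.5
More-specific entries that do NOT match:
  88.243.176.172/30 (88.243.176.172 - 88.243.176.175) does not contain 88.243.176.168
  88.243.176.160/29 (88.243.176.160 - 88.243.176.167) does not contain 88.243.176.168
  88.243.180.128/25 (88.243.180.128 - 88.243.180.255) does not contain 88.243.176.168
  88.243.178.0/24 (88.243.178.0 - 88.243.178.255) does not contain 88.243.176.168
Longest matching prefix is /23 -> next hop 209.30.55.5.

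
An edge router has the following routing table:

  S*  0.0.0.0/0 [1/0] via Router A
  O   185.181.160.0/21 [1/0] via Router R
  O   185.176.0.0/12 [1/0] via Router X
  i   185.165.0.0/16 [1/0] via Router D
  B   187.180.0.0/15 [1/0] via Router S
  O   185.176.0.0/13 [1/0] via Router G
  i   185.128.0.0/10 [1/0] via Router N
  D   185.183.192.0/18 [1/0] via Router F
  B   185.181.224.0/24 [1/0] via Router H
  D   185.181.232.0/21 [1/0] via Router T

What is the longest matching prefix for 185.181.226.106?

185.176.0.0/13

Entries matching 185.181.226.106:
  0.0.0.0/0 (default, matches everything)
  185.128.0.0/10 (185.128.0.0 - 185.191.255.255)
  185.176.0.0/12 (185.176.0.0 - 185.191.255.255)
  185.176.0.0/13 (185.176.0.0 - 185.183.255.255)
Most specific is 185.176.0.0/13.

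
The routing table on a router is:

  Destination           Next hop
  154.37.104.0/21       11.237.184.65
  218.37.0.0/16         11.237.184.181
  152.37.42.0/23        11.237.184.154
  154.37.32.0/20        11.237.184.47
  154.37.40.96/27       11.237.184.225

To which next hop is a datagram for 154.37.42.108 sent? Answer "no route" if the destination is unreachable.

Routes whose prefix contains 154.37.42.108:
  154.37.32.0/20 (154.37.32.0 - 154.37.47.255) -> 11.237.184.47
More-specific entries that do NOT match:
  154.37.40.96/27 (154.37.40.96 - 154.37.40.127) does not contain 154.37.42.108
  152.37.42.0/23 (152.37.42.0 - 152.37.43.255) does not contain 154.37.42.108
  154.37.104.0/21 (154.37.104.0 - 154.37.111.255) does not contain 154.37.42.108
Longest matching prefix is /20 -> next hop 11.237.184.47.

11.237.184.47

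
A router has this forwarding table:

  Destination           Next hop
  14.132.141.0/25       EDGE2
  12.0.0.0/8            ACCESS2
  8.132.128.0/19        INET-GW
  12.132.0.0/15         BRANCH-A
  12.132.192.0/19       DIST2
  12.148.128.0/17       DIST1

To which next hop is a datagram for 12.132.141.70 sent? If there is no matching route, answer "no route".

BRANCH-A

Routes whose prefix contains 12.132.141.70:
  12.0.0.0/8 (12.0.0.0 - 12.255.255.255) -> ACCESS2
  12.132.0.0/15 (12.132.0.0 - 12.133.255.255) -> BRANCH-A
More-specific entries that do NOT match:
  14.132.141.0/25 (14.132.141.0 - 14.132.141.127) does not contain 12.132.141.70
  8.132.128.0/19 (8.132.128.0 - 8.132.159.255) does not contain 12.132.141.70
  12.132.192.0/19 (12.132.192.0 - 12.132.223.255) does not contain 12.132.141.70
  12.148.128.0/17 (12.148.128.0 - 12.148.255.255) does not contain 12.132.141.70
Longest matching prefix is /15 -> next hop BRANCH-A.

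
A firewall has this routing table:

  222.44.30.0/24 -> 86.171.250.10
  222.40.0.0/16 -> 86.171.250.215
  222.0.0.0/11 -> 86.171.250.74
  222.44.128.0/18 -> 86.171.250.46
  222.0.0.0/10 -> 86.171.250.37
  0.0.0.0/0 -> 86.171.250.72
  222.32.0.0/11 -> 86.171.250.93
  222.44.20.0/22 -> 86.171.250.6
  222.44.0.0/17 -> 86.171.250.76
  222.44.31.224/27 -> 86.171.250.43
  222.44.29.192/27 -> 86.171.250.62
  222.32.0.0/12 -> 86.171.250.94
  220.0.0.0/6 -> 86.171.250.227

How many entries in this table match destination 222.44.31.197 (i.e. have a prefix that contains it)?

6

Prefixes containing 222.44.31.197:
  0.0.0.0/0 (default, matches everything)
  220.0.0.0/6 (220.0.0.0 - 223.255.255.255)
  222.0.0.0/10 (222.0.0.0 - 222.63.255.255)
  222.32.0.0/11 (222.32.0.0 - 222.63.255.255)
  222.32.0.0/12 (222.32.0.0 - 222.47.255.255)
  222.44.0.0/17 (222.44.0.0 - 222.44.127.255)
Total matching entries: 6.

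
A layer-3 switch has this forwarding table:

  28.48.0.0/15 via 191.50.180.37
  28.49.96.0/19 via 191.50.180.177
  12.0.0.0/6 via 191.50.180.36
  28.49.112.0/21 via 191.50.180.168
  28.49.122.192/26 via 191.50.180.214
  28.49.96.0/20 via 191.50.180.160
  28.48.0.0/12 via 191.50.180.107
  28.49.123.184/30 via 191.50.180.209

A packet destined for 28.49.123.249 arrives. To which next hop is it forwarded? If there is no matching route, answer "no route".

Routes whose prefix contains 28.49.123.249:
  28.48.0.0/12 (28.48.0.0 - 28.63.255.255) -> 191.50.180.107
  28.48.0.0/15 (28.48.0.0 - 28.49.255.255) -> 191.50.180.37
  28.49.96.0/19 (28.49.96.0 - 28.49.127.255) -> 191.50.180.177
More-specific entries that do NOT match:
  28.49.123.184/30 (28.49.123.184 - 28.49.123.187) does not contain 28.49.123.249
  28.49.122.192/26 (28.49.122.192 - 28.49.122.255) does not contain 28.49.123.249
  28.49.112.0/21 (28.49.112.0 - 28.49.119.255) does not contain 28.49.123.249
  28.49.96.0/20 (28.49.96.0 - 28.49.111.255) does not contain 28.49.123.249
Longest matching prefix is /19 -> next hop 191.50.180.177.

191.50.180.177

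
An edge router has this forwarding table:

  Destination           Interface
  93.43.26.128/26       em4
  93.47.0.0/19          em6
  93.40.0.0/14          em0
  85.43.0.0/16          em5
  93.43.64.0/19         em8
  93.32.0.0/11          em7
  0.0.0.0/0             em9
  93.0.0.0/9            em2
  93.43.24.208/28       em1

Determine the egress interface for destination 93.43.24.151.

em0

Routes whose prefix contains 93.43.24.151:
  0.0.0.0/0 (default, matches everything) -> em9
  93.0.0.0/9 (93.0.0.0 - 93.127.255.255) -> em2
  93.32.0.0/11 (93.32.0.0 - 93.63.255.255) -> em7
  93.40.0.0/14 (93.40.0.0 - 93.43.255.255) -> em0
More-specific entries that do NOT match:
  93.43.24.208/28 (93.43.24.208 - 93.43.24.223) does not contain 93.43.24.151
  93.43.26.128/26 (93.43.26.128 - 93.43.26.191) does not contain 93.43.24.151
  93.47.0.0/19 (93.47.0.0 - 93.47.31.255) does not contain 93.43.24.151
  93.43.64.0/19 (93.43.64.0 - 93.43.95.255) does not contain 93.43.24.151
  85.43.0.0/16 (85.43.0.0 - 85.43.255.255) does not contain 93.43.24.151
Longest matching prefix is /14 -> interface em0.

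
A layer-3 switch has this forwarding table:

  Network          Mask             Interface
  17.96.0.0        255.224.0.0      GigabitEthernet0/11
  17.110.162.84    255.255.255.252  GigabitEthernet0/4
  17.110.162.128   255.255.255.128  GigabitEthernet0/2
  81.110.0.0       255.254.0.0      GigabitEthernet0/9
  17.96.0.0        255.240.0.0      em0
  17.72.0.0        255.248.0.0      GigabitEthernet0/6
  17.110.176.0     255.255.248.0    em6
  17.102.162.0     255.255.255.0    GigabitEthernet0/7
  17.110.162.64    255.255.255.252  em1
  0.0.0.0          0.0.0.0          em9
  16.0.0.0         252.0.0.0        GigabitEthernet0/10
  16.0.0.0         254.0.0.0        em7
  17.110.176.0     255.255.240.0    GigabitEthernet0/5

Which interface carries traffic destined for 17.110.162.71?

Routes whose prefix contains 17.110.162.71:
  0.0.0.0/0 (default, matches everything) -> em9
  16.0.0.0/6 (16.0.0.0 - 19.255.255.255) -> GigabitEthernet0/10
  16.0.0.0/7 (16.0.0.0 - 17.255.255.255) -> em7
  17.96.0.0/11 (17.96.0.0 - 17.127.255.255) -> GigabitEthernet0/11
  17.96.0.0/12 (17.96.0.0 - 17.111.255.255) -> em0
More-specific entries that do NOT match:
  17.110.162.84/30 (17.110.162.84 - 17.110.162.87) does not contain 17.110.162.71
  17.110.162.64/30 (17.110.162.64 - 17.110.162.67) does not contain 17.110.162.71
  17.110.162.128/25 (17.110.162.128 - 17.110.162.255) does not contain 17.110.162.71
  17.102.162.0/24 (17.102.162.0 - 17.102.162.255) does not contain 17.110.162.71
  17.110.176.0/21 (17.110.176.0 - 17.110.183.255) does not contain 17.110.162.71
  17.110.176.0/20 (17.110.176.0 - 17.110.191.255) does not contain 17.110.162.71
  81.110.0.0/15 (81.110.0.0 - 81.111.255.255) does not contain 17.110.162.71
  17.72.0.0/13 (17.72.0.0 - 17.79.255.255) does not contain 17.110.162.71
Longest matching prefix is /12 -> interface em0.

em0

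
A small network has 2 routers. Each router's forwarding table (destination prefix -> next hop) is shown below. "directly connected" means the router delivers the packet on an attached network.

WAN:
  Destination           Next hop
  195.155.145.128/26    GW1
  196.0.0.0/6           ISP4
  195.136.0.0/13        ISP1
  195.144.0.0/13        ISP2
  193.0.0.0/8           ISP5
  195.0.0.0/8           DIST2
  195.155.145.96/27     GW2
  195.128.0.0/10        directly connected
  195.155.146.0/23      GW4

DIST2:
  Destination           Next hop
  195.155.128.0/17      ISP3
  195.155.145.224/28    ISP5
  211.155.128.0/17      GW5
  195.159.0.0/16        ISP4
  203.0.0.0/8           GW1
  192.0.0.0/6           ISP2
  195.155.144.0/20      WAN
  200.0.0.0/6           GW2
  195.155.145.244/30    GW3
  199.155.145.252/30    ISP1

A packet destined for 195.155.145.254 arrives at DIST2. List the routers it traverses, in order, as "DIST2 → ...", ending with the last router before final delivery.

DIST2 → WAN

At DIST2: longest match for 195.155.145.254 is 195.155.144.0/20 -> WAN
At WAN: longest match for 195.155.145.254 is 195.128.0.0/10 -> directly connected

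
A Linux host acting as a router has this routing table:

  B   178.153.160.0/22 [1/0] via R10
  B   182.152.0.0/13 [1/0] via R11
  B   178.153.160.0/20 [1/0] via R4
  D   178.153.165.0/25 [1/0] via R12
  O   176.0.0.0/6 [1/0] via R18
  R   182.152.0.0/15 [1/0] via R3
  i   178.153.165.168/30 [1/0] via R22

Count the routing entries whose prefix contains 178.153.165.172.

Prefixes containing 178.153.165.172:
  176.0.0.0/6 (176.0.0.0 - 179.255.255.255)
  178.153.160.0/20 (178.153.160.0 - 178.153.175.255)
Total matching entries: 2.

2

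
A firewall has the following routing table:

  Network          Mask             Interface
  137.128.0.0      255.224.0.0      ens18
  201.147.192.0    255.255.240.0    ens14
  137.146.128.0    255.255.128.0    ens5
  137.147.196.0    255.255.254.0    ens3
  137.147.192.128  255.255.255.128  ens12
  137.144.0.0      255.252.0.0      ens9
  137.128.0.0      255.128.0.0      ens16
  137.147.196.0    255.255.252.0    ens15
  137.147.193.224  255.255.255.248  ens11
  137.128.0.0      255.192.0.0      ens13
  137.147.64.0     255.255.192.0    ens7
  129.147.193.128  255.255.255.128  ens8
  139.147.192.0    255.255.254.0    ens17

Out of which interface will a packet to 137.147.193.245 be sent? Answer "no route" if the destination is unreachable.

ens9

Routes whose prefix contains 137.147.193.245:
  137.128.0.0/9 (137.128.0.0 - 137.255.255.255) -> ens16
  137.128.0.0/10 (137.128.0.0 - 137.191.255.255) -> ens13
  137.128.0.0/11 (137.128.0.0 - 137.159.255.255) -> ens18
  137.144.0.0/14 (137.144.0.0 - 137.147.255.255) -> ens9
More-specific entries that do NOT match:
  137.147.193.224/29 (137.147.193.224 - 137.147.193.231) does not contain 137.147.193.245
  137.147.192.128/25 (137.147.192.128 - 137.147.192.255) does not contain 137.147.193.245
  129.147.193.128/25 (129.147.193.128 - 129.147.193.255) does not contain 137.147.193.245
  137.147.196.0/23 (137.147.196.0 - 137.147.197.255) does not contain 137.147.193.245
  139.147.192.0/23 (139.147.192.0 - 139.147.193.255) does not contain 137.147.193.245
  137.147.196.0/22 (137.147.196.0 - 137.147.199.255) does not contain 137.147.193.245
  201.147.192.0/20 (201.147.192.0 - 201.147.207.255) does not contain 137.147.193.245
  137.147.64.0/18 (137.147.64.0 - 137.147.127.255) does not contain 137.147.193.245
  137.146.128.0/17 (137.146.128.0 - 137.146.255.255) does not contain 137.147.193.245
Longest matching prefix is /14 -> interface ens9.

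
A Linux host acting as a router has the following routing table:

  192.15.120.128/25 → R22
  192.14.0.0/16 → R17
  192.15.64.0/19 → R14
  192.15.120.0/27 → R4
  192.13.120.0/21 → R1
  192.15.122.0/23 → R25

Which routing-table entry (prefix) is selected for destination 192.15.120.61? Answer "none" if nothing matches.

none

192.15.120.61 is outside every listed prefix and there is no default route.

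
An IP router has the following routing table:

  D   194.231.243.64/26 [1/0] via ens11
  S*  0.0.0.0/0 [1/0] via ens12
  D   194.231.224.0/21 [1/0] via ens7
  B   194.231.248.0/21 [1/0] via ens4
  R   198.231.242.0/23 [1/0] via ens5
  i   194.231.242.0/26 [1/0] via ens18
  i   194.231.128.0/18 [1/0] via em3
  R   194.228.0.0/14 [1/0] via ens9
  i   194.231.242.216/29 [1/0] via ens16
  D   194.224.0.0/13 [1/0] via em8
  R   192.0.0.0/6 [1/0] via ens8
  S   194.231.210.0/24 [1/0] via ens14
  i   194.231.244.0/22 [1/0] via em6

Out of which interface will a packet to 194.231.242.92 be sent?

Routes whose prefix contains 194.231.242.92:
  0.0.0.0/0 (default, matches everything) -> ens12
  192.0.0.0/6 (192.0.0.0 - 195.255.255.255) -> ens8
  194.224.0.0/13 (194.224.0.0 - 194.231.255.255) -> em8
  194.228.0.0/14 (194.228.0.0 - 194.231.255.255) -> ens9
More-specific entries that do NOT match:
  194.231.242.216/29 (194.231.242.216 - 194.231.242.223) does not contain 194.231.242.92
  194.231.243.64/26 (194.231.243.64 - 194.231.243.127) does not contain 194.231.242.92
  194.231.242.0/26 (194.231.242.0 - 194.231.242.63) does not contain 194.231.242.92
  194.231.210.0/24 (194.231.210.0 - 194.231.210.255) does not contain 194.231.242.92
  198.231.242.0/23 (198.231.242.0 - 198.231.243.255) does not contain 194.231.242.92
  194.231.244.0/22 (194.231.244.0 - 194.231.247.255) does not contain 194.231.242.92
  194.231.224.0/21 (194.231.224.0 - 194.231.231.255) does not contain 194.231.242.92
  194.231.248.0/21 (194.231.248.0 - 194.231.255.255) does not contain 194.231.242.92
  194.231.128.0/18 (194.231.128.0 - 194.231.191.255) does not contain 194.231.242.92
Longest matching prefix is /14 -> interface ens9.

ens9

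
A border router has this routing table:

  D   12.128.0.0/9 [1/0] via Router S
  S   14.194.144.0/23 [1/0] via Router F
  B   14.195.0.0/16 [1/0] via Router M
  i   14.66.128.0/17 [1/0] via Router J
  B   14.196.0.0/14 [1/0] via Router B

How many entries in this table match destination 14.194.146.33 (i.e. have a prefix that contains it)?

No listed prefix contains 14.194.146.33.
Total matching entries: 0.

0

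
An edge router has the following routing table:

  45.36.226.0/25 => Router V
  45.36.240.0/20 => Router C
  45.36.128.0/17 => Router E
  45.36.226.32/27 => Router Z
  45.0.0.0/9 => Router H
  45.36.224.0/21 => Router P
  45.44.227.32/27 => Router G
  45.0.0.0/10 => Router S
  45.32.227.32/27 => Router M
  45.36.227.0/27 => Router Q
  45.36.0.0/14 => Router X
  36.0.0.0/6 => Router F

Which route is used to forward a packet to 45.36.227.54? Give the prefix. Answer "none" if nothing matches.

Entries matching 45.36.227.54:
  45.0.0.0/9 (45.0.0.0 - 45.127.255.255)
  45.0.0.0/10 (45.0.0.0 - 45.63.255.255)
  45.36.0.0/14 (45.36.0.0 - 45.39.255.255)
  45.36.128.0/17 (45.36.128.0 - 45.36.255.255)
  45.36.224.0/21 (45.36.224.0 - 45.36.231.255)
Most specific is 45.36.224.0/21.

45.36.224.0/21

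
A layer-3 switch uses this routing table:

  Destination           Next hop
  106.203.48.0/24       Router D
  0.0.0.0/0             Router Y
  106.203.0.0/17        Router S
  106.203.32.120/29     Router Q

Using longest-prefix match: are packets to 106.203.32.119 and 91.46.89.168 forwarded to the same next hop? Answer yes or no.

no

106.203.32.119: longest match 106.203.0.0/17 -> Router S
91.46.89.168: longest match 0.0.0.0/0 -> Router Y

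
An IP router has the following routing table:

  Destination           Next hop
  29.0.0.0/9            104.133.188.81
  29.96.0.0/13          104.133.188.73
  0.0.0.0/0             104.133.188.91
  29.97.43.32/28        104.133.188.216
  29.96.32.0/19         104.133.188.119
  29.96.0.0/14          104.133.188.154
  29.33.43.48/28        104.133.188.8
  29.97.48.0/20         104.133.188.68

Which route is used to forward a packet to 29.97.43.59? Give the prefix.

Entries matching 29.97.43.59:
  0.0.0.0/0 (default, matches everything)
  29.0.0.0/9 (29.0.0.0 - 29.127.255.255)
  29.96.0.0/13 (29.96.0.0 - 29.103.255.255)
  29.96.0.0/14 (29.96.0.0 - 29.99.255.255)
Most specific is 29.96.0.0/14.

29.96.0.0/14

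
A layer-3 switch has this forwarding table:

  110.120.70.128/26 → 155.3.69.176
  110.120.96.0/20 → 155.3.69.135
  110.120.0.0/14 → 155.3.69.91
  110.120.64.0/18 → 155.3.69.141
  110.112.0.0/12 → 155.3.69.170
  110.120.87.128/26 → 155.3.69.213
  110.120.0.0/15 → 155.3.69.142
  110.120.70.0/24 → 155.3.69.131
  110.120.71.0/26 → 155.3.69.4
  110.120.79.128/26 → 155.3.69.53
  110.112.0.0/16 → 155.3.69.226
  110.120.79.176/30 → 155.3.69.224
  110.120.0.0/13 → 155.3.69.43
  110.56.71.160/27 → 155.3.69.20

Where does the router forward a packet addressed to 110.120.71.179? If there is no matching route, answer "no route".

155.3.69.141

Routes whose prefix contains 110.120.71.179:
  110.112.0.0/12 (110.112.0.0 - 110.127.255.255) -> 155.3.69.170
  110.120.0.0/13 (110.120.0.0 - 110.127.255.255) -> 155.3.69.43
  110.120.0.0/14 (110.120.0.0 - 110.123.255.255) -> 155.3.69.91
  110.120.0.0/15 (110.120.0.0 - 110.121.255.255) -> 155.3.69.142
  110.120.64.0/18 (110.120.64.0 - 110.120.127.255) -> 155.3.69.141
More-specific entries that do NOT match:
  110.120.79.176/30 (110.120.79.176 - 110.120.79.179) does not contain 110.120.71.179
  110.56.71.160/27 (110.56.71.160 - 110.56.71.191) does not contain 110.120.71.179
  110.120.70.128/26 (110.120.70.128 - 110.120.70.191) does not contain 110.120.71.179
  110.120.87.128/26 (110.120.87.128 - 110.120.87.191) does not contain 110.120.71.179
  110.120.71.0/26 (110.120.71.0 - 110.120.71.63) does not contain 110.120.71.179
  110.120.79.128/26 (110.120.79.128 - 110.120.79.191) does not contain 110.120.71.179
  110.120.70.0/24 (110.120.70.0 - 110.120.70.255) does not contain 110.120.71.179
  110.120.96.0/20 (110.120.96.0 - 110.120.111.255) does not contain 110.120.71.179
Longest matching prefix is /18 -> next hop 155.3.69.141.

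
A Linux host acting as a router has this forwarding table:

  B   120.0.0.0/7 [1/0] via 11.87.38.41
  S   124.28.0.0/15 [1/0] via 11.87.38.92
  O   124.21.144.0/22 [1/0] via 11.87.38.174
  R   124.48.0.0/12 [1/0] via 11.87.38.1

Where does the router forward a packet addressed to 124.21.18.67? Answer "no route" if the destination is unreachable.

No entry's prefix contains 124.21.18.67; there is no default route.

no route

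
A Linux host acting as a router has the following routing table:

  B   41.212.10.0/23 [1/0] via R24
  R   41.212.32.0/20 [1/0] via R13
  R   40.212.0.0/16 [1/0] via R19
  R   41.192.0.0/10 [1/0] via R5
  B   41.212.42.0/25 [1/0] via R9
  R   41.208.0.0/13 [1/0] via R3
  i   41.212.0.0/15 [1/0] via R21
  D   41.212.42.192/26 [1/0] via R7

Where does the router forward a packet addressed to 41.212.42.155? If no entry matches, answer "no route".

R13

Routes whose prefix contains 41.212.42.155:
  41.192.0.0/10 (41.192.0.0 - 41.255.255.255) -> R5
  41.208.0.0/13 (41.208.0.0 - 41.215.255.255) -> R3
  41.212.0.0/15 (41.212.0.0 - 41.213.255.255) -> R21
  41.212.32.0/20 (41.212.32.0 - 41.212.47.255) -> R13
More-specific entries that do NOT match:
  41.212.42.192/26 (41.212.42.192 - 41.212.42.255) does not contain 41.212.42.155
  41.212.42.0/25 (41.212.42.0 - 41.212.42.127) does not contain 41.212.42.155
  41.212.10.0/23 (41.212.10.0 - 41.212.11.255) does not contain 41.212.42.155
Longest matching prefix is /20 -> next hop R13.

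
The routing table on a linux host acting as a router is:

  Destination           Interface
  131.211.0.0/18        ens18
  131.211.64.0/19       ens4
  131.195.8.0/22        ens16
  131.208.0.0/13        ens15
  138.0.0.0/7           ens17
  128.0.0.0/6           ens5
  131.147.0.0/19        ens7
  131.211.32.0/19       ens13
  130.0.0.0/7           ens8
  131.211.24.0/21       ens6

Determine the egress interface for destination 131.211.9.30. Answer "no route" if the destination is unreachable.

ens18

Routes whose prefix contains 131.211.9.30:
  128.0.0.0/6 (128.0.0.0 - 131.255.255.255) -> ens5
  130.0.0.0/7 (130.0.0.0 - 131.255.255.255) -> ens8
  131.208.0.0/13 (131.208.0.0 - 131.215.255.255) -> ens15
  131.211.0.0/18 (131.211.0.0 - 131.211.63.255) -> ens18
More-specific entries that do NOT match:
  131.195.8.0/22 (131.195.8.0 - 131.195.11.255) does not contain 131.211.9.30
  131.211.24.0/21 (131.211.24.0 - 131.211.31.255) does not contain 131.211.9.30
  131.211.64.0/19 (131.211.64.0 - 131.211.95.255) does not contain 131.211.9.30
  131.147.0.0/19 (131.147.0.0 - 131.147.31.255) does not contain 131.211.9.30
  131.211.32.0/19 (131.211.32.0 - 131.211.63.255) does not contain 131.211.9.30
Longest matching prefix is /18 -> interface ens18.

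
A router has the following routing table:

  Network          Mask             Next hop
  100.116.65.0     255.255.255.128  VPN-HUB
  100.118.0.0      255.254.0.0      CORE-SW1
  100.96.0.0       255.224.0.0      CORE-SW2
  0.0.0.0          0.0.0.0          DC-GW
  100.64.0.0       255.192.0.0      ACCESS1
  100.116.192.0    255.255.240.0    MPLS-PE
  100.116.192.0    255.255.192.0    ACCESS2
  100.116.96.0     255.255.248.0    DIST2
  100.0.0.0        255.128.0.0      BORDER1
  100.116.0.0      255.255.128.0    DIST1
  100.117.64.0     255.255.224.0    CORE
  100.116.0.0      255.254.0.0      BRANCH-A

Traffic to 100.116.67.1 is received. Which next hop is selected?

DIST1

Routes whose prefix contains 100.116.67.1:
  0.0.0.0/0 (default, matches everything) -> DC-GW
  100.0.0.0/9 (100.0.0.0 - 100.127.255.255) -> BORDER1
  100.64.0.0/10 (100.64.0.0 - 100.127.255.255) -> ACCESS1
  100.96.0.0/11 (100.96.0.0 - 100.127.255.255) -> CORE-SW2
  100.116.0.0/15 (100.116.0.0 - 100.117.255.255) -> BRANCH-A
  100.116.0.0/17 (100.116.0.0 - 100.116.127.255) -> DIST1
More-specific entries that do NOT match:
  100.116.65.0/25 (100.116.65.0 - 100.116.65.127) does not contain 100.116.67.1
  100.116.96.0/21 (100.116.96.0 - 100.116.103.255) does not contain 100.116.67.1
  100.116.192.0/20 (100.116.192.0 - 100.116.207.255) does not contain 100.116.67.1
  100.117.64.0/19 (100.117.64.0 - 100.117.95.255) does not contain 100.116.67.1
  100.116.192.0/18 (100.116.192.0 - 100.116.255.255) does not contain 100.116.67.1
Longest matching prefix is /17 -> next hop DIST1.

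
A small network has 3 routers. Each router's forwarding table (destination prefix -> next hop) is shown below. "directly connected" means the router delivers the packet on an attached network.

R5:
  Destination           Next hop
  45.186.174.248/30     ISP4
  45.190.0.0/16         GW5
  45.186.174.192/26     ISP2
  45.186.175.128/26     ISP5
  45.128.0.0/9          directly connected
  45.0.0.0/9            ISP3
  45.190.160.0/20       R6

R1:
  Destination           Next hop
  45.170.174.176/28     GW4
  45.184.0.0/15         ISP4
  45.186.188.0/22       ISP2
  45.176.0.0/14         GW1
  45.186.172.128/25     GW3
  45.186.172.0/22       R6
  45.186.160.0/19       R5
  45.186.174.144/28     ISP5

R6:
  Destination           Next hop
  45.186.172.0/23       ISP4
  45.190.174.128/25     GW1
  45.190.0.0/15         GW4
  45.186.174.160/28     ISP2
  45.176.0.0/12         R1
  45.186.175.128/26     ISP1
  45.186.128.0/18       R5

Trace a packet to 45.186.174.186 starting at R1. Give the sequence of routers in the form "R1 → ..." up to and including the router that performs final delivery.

R1 → R6 → R5

At R1: longest match for 45.186.174.186 is 45.186.172.0/22 -> R6
At R6: longest match for 45.186.174.186 is 45.186.128.0/18 -> R5
At R5: longest match for 45.186.174.186 is 45.128.0.0/9 -> directly connected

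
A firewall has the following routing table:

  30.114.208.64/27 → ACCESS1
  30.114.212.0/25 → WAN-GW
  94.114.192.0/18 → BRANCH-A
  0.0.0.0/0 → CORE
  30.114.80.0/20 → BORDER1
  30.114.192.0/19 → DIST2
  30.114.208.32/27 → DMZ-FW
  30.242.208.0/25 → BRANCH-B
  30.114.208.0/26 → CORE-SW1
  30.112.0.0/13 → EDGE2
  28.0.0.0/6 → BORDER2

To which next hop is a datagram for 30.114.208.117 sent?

Routes whose prefix contains 30.114.208.117:
  0.0.0.0/0 (default, matches everything) -> CORE
  28.0.0.0/6 (28.0.0.0 - 31.255.255.255) -> BORDER2
  30.112.0.0/13 (30.112.0.0 - 30.119.255.255) -> EDGE2
  30.114.192.0/19 (30.114.192.0 - 30.114.223.255) -> DIST2
More-specific entries that do NOT match:
  30.114.208.64/27 (30.114.208.64 - 30.114.208.95) does not contain 30.114.208.117
  30.114.208.32/27 (30.114.208.32 - 30.114.208.63) does not contain 30.114.208.117
  30.114.208.0/26 (30.114.208.0 - 30.114.208.63) does not contain 30.114.208.117
  30.114.212.0/25 (30.114.212.0 - 30.114.212.127) does not contain 30.114.208.117
  30.242.208.0/25 (30.242.208.0 - 30.242.208.127) does not contain 30.114.208.117
  30.114.80.0/20 (30.114.80.0 - 30.114.95.255) does not contain 30.114.208.117
Longest matching prefix is /19 -> next hop DIST2.

DIST2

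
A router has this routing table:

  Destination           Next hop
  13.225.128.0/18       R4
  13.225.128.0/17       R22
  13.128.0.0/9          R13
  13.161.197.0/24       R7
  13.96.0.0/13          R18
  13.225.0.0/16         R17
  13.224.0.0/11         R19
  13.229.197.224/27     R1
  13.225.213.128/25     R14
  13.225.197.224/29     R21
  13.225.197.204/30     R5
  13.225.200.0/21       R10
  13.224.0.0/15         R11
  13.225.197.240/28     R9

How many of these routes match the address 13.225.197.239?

5

Prefixes containing 13.225.197.239:
  13.128.0.0/9 (13.128.0.0 - 13.255.255.255)
  13.224.0.0/11 (13.224.0.0 - 13.255.255.255)
  13.224.0.0/15 (13.224.0.0 - 13.225.255.255)
  13.225.0.0/16 (13.225.0.0 - 13.225.255.255)
  13.225.128.0/17 (13.225.128.0 - 13.225.255.255)
Total matching entries: 5.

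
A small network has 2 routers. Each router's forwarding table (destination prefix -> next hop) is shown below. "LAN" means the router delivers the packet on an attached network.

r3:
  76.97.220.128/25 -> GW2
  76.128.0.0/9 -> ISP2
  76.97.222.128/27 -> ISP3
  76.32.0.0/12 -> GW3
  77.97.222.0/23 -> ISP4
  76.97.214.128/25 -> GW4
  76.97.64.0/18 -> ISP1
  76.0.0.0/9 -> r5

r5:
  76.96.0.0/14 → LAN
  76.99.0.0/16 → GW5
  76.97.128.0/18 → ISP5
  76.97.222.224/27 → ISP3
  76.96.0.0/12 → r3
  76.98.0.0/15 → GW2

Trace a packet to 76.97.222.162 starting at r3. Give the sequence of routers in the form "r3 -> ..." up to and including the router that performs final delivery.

At r3: longest match for 76.97.222.162 is 76.0.0.0/9 -> r5
At r5: longest match for 76.97.222.162 is 76.96.0.0/14 -> LAN

r3 -> r5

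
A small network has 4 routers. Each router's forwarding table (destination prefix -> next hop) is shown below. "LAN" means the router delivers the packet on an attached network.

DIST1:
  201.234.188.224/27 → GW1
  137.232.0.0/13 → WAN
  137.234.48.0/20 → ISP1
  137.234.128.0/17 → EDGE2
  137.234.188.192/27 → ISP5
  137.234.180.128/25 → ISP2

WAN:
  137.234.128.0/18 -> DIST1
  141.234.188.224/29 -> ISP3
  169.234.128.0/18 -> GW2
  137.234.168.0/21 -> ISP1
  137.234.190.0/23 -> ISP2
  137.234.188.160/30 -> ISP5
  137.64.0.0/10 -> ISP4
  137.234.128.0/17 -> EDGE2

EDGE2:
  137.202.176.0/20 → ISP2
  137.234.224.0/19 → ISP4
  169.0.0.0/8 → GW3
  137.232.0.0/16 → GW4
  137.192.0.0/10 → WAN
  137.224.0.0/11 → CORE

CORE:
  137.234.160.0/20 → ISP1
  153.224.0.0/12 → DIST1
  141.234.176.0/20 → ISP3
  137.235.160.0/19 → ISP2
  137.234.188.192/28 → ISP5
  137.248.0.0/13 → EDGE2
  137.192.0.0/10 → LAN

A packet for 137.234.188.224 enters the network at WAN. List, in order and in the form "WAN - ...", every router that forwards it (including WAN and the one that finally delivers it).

At WAN: longest match for 137.234.188.224 is 137.234.128.0/18 -> DIST1
At DIST1: longest match for 137.234.188.224 is 137.234.128.0/17 -> EDGE2
At EDGE2: longest match for 137.234.188.224 is 137.224.0.0/11 -> CORE
At CORE: longest match for 137.234.188.224 is 137.192.0.0/10 -> LAN

WAN - DIST1 - EDGE2 - CORE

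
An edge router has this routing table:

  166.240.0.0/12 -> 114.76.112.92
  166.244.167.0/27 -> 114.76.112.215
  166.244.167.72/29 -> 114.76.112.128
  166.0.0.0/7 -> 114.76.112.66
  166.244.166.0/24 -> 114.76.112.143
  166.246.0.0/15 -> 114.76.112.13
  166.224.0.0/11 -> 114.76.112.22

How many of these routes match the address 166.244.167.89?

3

Prefixes containing 166.244.167.89:
  166.0.0.0/7 (166.0.0.0 - 167.255.255.255)
  166.224.0.0/11 (166.224.0.0 - 166.255.255.255)
  166.240.0.0/12 (166.240.0.0 - 166.255.255.255)
Total matching entries: 3.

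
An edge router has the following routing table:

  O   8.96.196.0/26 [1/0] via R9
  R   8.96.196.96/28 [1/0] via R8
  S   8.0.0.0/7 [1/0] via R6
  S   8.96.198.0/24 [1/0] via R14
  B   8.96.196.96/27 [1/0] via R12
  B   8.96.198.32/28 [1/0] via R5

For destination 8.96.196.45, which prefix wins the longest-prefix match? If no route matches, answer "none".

Entries matching 8.96.196.45:
  8.0.0.0/7 (8.0.0.0 - 9.255.255.255)
  8.96.196.0/26 (8.96.196.0 - 8.96.196.63)
Most specific is 8.96.196.0/26.

8.96.196.0/26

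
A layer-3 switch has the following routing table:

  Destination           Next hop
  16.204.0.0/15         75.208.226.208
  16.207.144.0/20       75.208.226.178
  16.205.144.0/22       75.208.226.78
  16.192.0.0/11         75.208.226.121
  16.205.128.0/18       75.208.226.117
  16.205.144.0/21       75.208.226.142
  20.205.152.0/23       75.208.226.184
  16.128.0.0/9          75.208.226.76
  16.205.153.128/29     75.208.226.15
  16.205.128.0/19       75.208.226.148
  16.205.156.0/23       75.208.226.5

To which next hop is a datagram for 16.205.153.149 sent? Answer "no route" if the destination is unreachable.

75.208.226.148

Routes whose prefix contains 16.205.153.149:
  16.128.0.0/9 (16.128.0.0 - 16.255.255.255) -> 75.208.226.76
  16.192.0.0/11 (16.192.0.0 - 16.223.255.255) -> 75.208.226.121
  16.204.0.0/15 (16.204.0.0 - 16.205.255.255) -> 75.208.226.208
  16.205.128.0/18 (16.205.128.0 - 16.205.191.255) -> 75.208.226.117
  16.205.128.0/19 (16.205.128.0 - 16.205.159.255) -> 75.208.226.148
More-specific entries that do NOT match:
  16.205.153.128/29 (16.205.153.128 - 16.205.153.135) does not contain 16.205.153.149
  20.205.152.0/23 (20.205.152.0 - 20.205.153.255) does not contain 16.205.153.149
  16.205.156.0/23 (16.205.156.0 - 16.205.157.255) does not contain 16.205.153.149
  16.205.144.0/22 (16.205.144.0 - 16.205.147.255) does not contain 16.205.153.149
  16.205.144.0/21 (16.205.144.0 - 16.205.151.255) does not contain 16.205.153.149
  16.207.144.0/20 (16.207.144.0 - 16.207.159.255) does not contain 16.205.153.149
Longest matching prefix is /19 -> next hop 75.208.226.148.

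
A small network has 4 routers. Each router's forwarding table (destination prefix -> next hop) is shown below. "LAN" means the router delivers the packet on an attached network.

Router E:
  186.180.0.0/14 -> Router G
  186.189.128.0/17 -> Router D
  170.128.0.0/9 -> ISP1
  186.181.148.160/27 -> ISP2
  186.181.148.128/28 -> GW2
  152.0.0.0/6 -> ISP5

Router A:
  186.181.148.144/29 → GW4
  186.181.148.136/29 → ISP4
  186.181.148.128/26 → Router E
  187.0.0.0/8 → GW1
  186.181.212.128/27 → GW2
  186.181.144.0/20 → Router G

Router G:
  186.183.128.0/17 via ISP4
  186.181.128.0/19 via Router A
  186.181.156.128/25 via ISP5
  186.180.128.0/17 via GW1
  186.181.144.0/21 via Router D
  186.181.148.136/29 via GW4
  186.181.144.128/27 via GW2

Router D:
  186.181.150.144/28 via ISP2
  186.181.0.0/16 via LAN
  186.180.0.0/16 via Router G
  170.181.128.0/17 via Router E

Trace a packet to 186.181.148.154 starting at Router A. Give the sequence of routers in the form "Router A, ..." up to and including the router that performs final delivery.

At Router A: longest match for 186.181.148.154 is 186.181.148.128/26 -> Router E
At Router E: longest match for 186.181.148.154 is 186.180.0.0/14 -> Router G
At Router G: longest match for 186.181.148.154 is 186.181.144.0/21 -> Router D
At Router D: longest match for 186.181.148.154 is 186.181.0.0/16 -> LAN

Router A, Router E, Router G, Router D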